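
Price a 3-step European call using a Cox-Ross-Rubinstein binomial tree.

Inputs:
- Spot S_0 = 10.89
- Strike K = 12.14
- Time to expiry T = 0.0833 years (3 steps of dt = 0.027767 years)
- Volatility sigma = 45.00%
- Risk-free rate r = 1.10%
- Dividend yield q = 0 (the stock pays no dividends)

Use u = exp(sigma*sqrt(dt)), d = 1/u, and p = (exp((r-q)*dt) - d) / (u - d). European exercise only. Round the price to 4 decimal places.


Answer: Price = V(0,0) = 0.1689

Derivation:
dt = T/N = 0.027767
u = exp(sigma*sqrt(dt)) = 1.077868; d = 1/u = 0.927757
p = (exp((r-q)*dt) - d) / (u - d) = 0.483298
Discount per step: exp(-r*dt) = 0.999695
Stock lattice S(k, i) with i counting down-moves:
  k=0: S(0,0) = 10.8900
  k=1: S(1,0) = 11.7380; S(1,1) = 10.1033
  k=2: S(2,0) = 12.6520; S(2,1) = 10.8900; S(2,2) = 9.3734
  k=3: S(3,0) = 13.6372; S(3,1) = 11.7380; S(3,2) = 10.1033; S(3,3) = 8.6962
Terminal payoffs V(N, i) = max(S_T - K, 0):
  V(3,0) = 1.497181; V(3,1) = 0.000000; V(3,2) = 0.000000; V(3,3) = 0.000000
Backward induction: V(k, i) = exp(-r*dt) * [p * V(k+1, i) + (1-p) * V(k+1, i+1)].
  V(2,0) = exp(-r*dt) * [p*1.497181 + (1-p)*0.000000] = 0.723363
  V(2,1) = exp(-r*dt) * [p*0.000000 + (1-p)*0.000000] = 0.000000
  V(2,2) = exp(-r*dt) * [p*0.000000 + (1-p)*0.000000] = 0.000000
  V(1,0) = exp(-r*dt) * [p*0.723363 + (1-p)*0.000000] = 0.349493
  V(1,1) = exp(-r*dt) * [p*0.000000 + (1-p)*0.000000] = 0.000000
  V(0,0) = exp(-r*dt) * [p*0.349493 + (1-p)*0.000000] = 0.168857


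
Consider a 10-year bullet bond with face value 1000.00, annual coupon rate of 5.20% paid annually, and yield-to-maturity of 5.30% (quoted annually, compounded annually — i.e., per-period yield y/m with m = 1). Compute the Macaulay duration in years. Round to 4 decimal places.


Answer: Macaulay duration = 8.0363 years

Derivation:
Coupon per period c = face * coupon_rate / m = 52.000000
Periods per year m = 1; per-period yield y/m = 0.053000
Number of cashflows N = 10
Cashflows (t years, CF_t, discount factor 1/(1+y/m)^(m*t), PV):
  t = 1.0000: CF_t = 52.000000, DF = 0.949668, PV = 49.382716
  t = 2.0000: CF_t = 52.000000, DF = 0.901869, PV = 46.897166
  t = 3.0000: CF_t = 52.000000, DF = 0.856475, PV = 44.536720
  t = 4.0000: CF_t = 52.000000, DF = 0.813367, PV = 42.295081
  t = 5.0000: CF_t = 52.000000, DF = 0.772428, PV = 40.166269
  t = 6.0000: CF_t = 52.000000, DF = 0.733550, PV = 38.144605
  t = 7.0000: CF_t = 52.000000, DF = 0.696629, PV = 36.224696
  t = 8.0000: CF_t = 52.000000, DF = 0.661566, PV = 34.401420
  t = 9.0000: CF_t = 52.000000, DF = 0.628268, PV = 32.669915
  t = 10.0000: CF_t = 1052.000000, DF = 0.596645, PV = 627.670948
Price P = sum_t PV_t = 992.389536
Macaulay numerator sum_t t * PV_t:
  t * PV_t at t = 1.0000: 49.382716
  t * PV_t at t = 2.0000: 93.794332
  t * PV_t at t = 3.0000: 133.610160
  t * PV_t at t = 4.0000: 169.180323
  t * PV_t at t = 5.0000: 200.831343
  t * PV_t at t = 6.0000: 228.867627
  t * PV_t at t = 7.0000: 253.572870
  t * PV_t at t = 8.0000: 275.211363
  t * PV_t at t = 9.0000: 294.029234
  t * PV_t at t = 10.0000: 6276.709485
Macaulay duration D = (sum_t t * PV_t) / P = 7975.189453 / 992.389536 = 8.036350


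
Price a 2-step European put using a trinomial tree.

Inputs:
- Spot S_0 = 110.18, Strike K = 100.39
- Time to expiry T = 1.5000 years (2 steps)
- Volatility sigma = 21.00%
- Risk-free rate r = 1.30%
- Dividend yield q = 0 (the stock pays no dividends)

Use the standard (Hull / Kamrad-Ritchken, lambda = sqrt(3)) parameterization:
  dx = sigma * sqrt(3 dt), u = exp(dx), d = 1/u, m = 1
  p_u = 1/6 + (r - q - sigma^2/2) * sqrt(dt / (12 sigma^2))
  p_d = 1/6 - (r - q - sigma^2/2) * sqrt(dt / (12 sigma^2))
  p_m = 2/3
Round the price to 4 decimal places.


Answer: Price = V(0,0) = 5.9240

Derivation:
dt = T/N = 0.750000; dx = sigma*sqrt(3*dt) = 0.315000
u = exp(dx) = 1.370259; d = 1/u = 0.729789
p_u = 0.155893, p_m = 0.666667, p_d = 0.177440
Discount per step: exp(-r*dt) = 0.990297
Stock lattice S(k, j) with j the centered position index:
  k=0: S(0,+0) = 110.1800
  k=1: S(1,-1) = 80.4081; S(1,+0) = 110.1800; S(1,+1) = 150.9752
  k=2: S(2,-2) = 58.6810; S(2,-1) = 80.4081; S(2,+0) = 110.1800; S(2,+1) = 150.9752; S(2,+2) = 206.8751
Terminal payoffs V(N, j) = max(K - S_T, 0):
  V(2,-2) = 41.709035; V(2,-1) = 19.981862; V(2,+0) = 0.000000; V(2,+1) = 0.000000; V(2,+2) = 0.000000
Backward induction: V(k, j) = exp(-r*dt) * [p_u * V(k+1, j+1) + p_m * V(k+1, j) + p_d * V(k+1, j-1)]
  V(1,-1) = exp(-r*dt) * [p_u*0.000000 + p_m*19.981862 + p_d*41.709035] = 20.521053
  V(1,+0) = exp(-r*dt) * [p_u*0.000000 + p_m*0.000000 + p_d*19.981862] = 3.511190
  V(1,+1) = exp(-r*dt) * [p_u*0.000000 + p_m*0.000000 + p_d*0.000000] = 0.000000
  V(0,+0) = exp(-r*dt) * [p_u*0.000000 + p_m*3.511190 + p_d*20.521053] = 5.924017


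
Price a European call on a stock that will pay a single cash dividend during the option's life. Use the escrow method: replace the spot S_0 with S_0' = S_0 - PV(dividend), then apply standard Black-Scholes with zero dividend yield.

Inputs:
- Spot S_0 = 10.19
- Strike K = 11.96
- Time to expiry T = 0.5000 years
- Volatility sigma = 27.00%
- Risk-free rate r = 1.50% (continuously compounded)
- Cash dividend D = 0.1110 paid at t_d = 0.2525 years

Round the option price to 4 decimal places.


PV(D) = D * exp(-r * t_d) = 0.1110 * 0.99621966 = 0.11058038
S_0' = S_0 - PV(D) = 10.1900 - 0.11058038 = 10.07941962
d1 = (ln(S_0'/K) + (r + sigma^2/2)*T) / (sigma*sqrt(T)) = -0.76130293
d2 = d1 - sigma*sqrt(T) = -0.95222176
exp(-rT) = 0.99252805
N(d1) = 0.22323808; N(d2) = 0.17049226
C = S_0' * N(d1) - K * exp(-rT) * N(d2) = 10.07941962 * 0.22323808 - 11.9600 * 0.99252805 * 0.17049226 = 0.2263

Answer: Price = 0.2263


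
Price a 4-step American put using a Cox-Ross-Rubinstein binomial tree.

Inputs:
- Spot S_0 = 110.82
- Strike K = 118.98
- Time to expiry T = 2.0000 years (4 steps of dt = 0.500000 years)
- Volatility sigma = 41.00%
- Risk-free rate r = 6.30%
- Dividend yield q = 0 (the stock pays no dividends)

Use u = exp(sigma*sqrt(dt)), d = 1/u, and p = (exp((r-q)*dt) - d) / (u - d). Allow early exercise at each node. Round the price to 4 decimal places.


Answer: Price = V(0,0) = 24.1387

Derivation:
dt = T/N = 0.500000
u = exp(sigma*sqrt(dt)) = 1.336312; d = 1/u = 0.748328
p = (exp((r-q)*dt) - d) / (u - d) = 0.482451
Discount per step: exp(-r*dt) = 0.968991
Stock lattice S(k, i) with i counting down-moves:
  k=0: S(0,0) = 110.8200
  k=1: S(1,0) = 148.0901; S(1,1) = 82.9297
  k=2: S(2,0) = 197.8947; S(2,1) = 110.8200; S(2,2) = 62.0586
  k=3: S(3,0) = 264.4490; S(3,1) = 148.0901; S(3,2) = 82.9297; S(3,3) = 46.4402
  k=4: S(4,0) = 353.3865; S(4,1) = 197.8947; S(4,2) = 110.8200; S(4,3) = 62.0586; S(4,4) = 34.7525
Terminal payoffs V(N, i) = max(K - S_T, 0):
  V(4,0) = 0.000000; V(4,1) = 0.000000; V(4,2) = 8.160000; V(4,3) = 56.921363; V(4,4) = 84.227478
Backward induction: V(k, i) = exp(-r*dt) * [p * V(k+1, i) + (1-p) * V(k+1, i+1)]; then take max(V_cont, immediate exercise) for American.
  V(3,0) = exp(-r*dt) * [p*0.000000 + (1-p)*0.000000] = 0.000000; exercise = 0.000000; V(3,0) = max -> 0.000000
  V(3,1) = exp(-r*dt) * [p*0.000000 + (1-p)*8.160000] = 4.092246; exercise = 0.000000; V(3,1) = max -> 4.092246
  V(3,2) = exp(-r*dt) * [p*8.160000 + (1-p)*56.921363] = 32.360826; exercise = 36.050282; V(3,2) = max -> 36.050282
  V(3,3) = exp(-r*dt) * [p*56.921363 + (1-p)*84.227478] = 68.850323; exercise = 72.539779; V(3,3) = max -> 72.539779
  V(2,0) = exp(-r*dt) * [p*0.000000 + (1-p)*4.092246] = 2.052264; exercise = 0.000000; V(2,0) = max -> 2.052264
  V(2,1) = exp(-r*dt) * [p*4.092246 + (1-p)*36.050282] = 19.992328; exercise = 8.160000; V(2,1) = max -> 19.992328
  V(2,2) = exp(-r*dt) * [p*36.050282 + (1-p)*72.539779] = 53.231907; exercise = 56.921363; V(2,2) = max -> 56.921363
  V(1,0) = exp(-r*dt) * [p*2.052264 + (1-p)*19.992328] = 10.985581; exercise = 0.000000; V(1,0) = max -> 10.985581
  V(1,1) = exp(-r*dt) * [p*19.992328 + (1-p)*56.921363] = 37.892323; exercise = 36.050282; V(1,1) = max -> 37.892323
  V(0,0) = exp(-r*dt) * [p*10.985581 + (1-p)*37.892323] = 24.138680; exercise = 8.160000; V(0,0) = max -> 24.138680


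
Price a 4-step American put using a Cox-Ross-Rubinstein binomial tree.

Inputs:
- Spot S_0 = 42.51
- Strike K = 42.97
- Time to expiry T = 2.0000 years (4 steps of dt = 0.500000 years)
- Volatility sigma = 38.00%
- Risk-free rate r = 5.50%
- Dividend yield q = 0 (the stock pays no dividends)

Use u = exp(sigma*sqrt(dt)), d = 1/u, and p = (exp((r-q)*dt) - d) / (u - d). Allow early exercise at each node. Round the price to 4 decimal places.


dt = T/N = 0.500000
u = exp(sigma*sqrt(dt)) = 1.308263; d = 1/u = 0.764372
p = (exp((r-q)*dt) - d) / (u - d) = 0.484489
Discount per step: exp(-r*dt) = 0.972875
Stock lattice S(k, i) with i counting down-moves:
  k=0: S(0,0) = 42.5100
  k=1: S(1,0) = 55.6143; S(1,1) = 32.4935
  k=2: S(2,0) = 72.7581; S(2,1) = 42.5100; S(2,2) = 24.8371
  k=3: S(3,0) = 95.1868; S(3,1) = 55.6143; S(3,2) = 32.4935; S(3,3) = 18.9848
  k=4: S(4,0) = 124.5294; S(4,1) = 72.7581; S(4,2) = 42.5100; S(4,3) = 24.8371; S(4,4) = 14.5114
Terminal payoffs V(N, i) = max(K - S_T, 0):
  V(4,0) = 0.000000; V(4,1) = 0.000000; V(4,2) = 0.460000; V(4,3) = 18.132908; V(4,4) = 28.458564
Backward induction: V(k, i) = exp(-r*dt) * [p * V(k+1, i) + (1-p) * V(k+1, i+1)]; then take max(V_cont, immediate exercise) for American.
  V(3,0) = exp(-r*dt) * [p*0.000000 + (1-p)*0.000000] = 0.000000; exercise = 0.000000; V(3,0) = max -> 0.000000
  V(3,1) = exp(-r*dt) * [p*0.000000 + (1-p)*0.460000] = 0.230703; exercise = 0.000000; V(3,1) = max -> 0.230703
  V(3,2) = exp(-r*dt) * [p*0.460000 + (1-p)*18.132908] = 9.310967; exercise = 10.476542; V(3,2) = max -> 10.476542
  V(3,3) = exp(-r*dt) * [p*18.132908 + (1-p)*28.458564] = 22.819645; exercise = 23.985220; V(3,3) = max -> 23.985220
  V(2,0) = exp(-r*dt) * [p*0.000000 + (1-p)*0.230703] = 0.115704; exercise = 0.000000; V(2,0) = max -> 0.115704
  V(2,1) = exp(-r*dt) * [p*0.230703 + (1-p)*10.476542] = 5.363013; exercise = 0.460000; V(2,1) = max -> 5.363013
  V(2,2) = exp(-r*dt) * [p*10.476542 + (1-p)*23.985220] = 16.967333; exercise = 18.132908; V(2,2) = max -> 18.132908
  V(1,0) = exp(-r*dt) * [p*0.115704 + (1-p)*5.363013] = 2.744234; exercise = 0.000000; V(1,0) = max -> 2.744234
  V(1,1) = exp(-r*dt) * [p*5.363013 + (1-p)*18.132908] = 11.621990; exercise = 10.476542; V(1,1) = max -> 11.621990
  V(0,0) = exp(-r*dt) * [p*2.744234 + (1-p)*11.621990] = 7.122232; exercise = 0.460000; V(0,0) = max -> 7.122232

Answer: Price = V(0,0) = 7.1222


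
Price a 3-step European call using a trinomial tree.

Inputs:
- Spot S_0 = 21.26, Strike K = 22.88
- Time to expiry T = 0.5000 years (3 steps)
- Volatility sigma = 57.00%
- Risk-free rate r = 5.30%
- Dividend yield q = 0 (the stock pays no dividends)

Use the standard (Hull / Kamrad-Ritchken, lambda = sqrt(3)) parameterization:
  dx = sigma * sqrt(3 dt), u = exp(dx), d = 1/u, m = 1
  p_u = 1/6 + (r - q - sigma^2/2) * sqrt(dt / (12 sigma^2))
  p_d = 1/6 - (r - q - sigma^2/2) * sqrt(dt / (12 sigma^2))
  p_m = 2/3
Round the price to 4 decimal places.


dt = T/N = 0.166667; dx = sigma*sqrt(3*dt) = 0.403051
u = exp(dx) = 1.496383; d = 1/u = 0.668278
p_u = 0.144037, p_m = 0.666667, p_d = 0.189296
Discount per step: exp(-r*dt) = 0.991206
Stock lattice S(k, j) with j the centered position index:
  k=0: S(0,+0) = 21.2600
  k=1: S(1,-1) = 14.2076; S(1,+0) = 21.2600; S(1,+1) = 31.8131
  k=2: S(2,-2) = 9.4946; S(2,-1) = 14.2076; S(2,+0) = 21.2600; S(2,+1) = 31.8131; S(2,+2) = 47.6046
  k=3: S(3,-3) = 6.3450; S(3,-2) = 9.4946; S(3,-1) = 14.2076; S(3,+0) = 21.2600; S(3,+1) = 31.8131; S(3,+2) = 47.6046; S(3,+3) = 71.2347
Terminal payoffs V(N, j) = max(S_T - K, 0):
  V(3,-3) = 0.000000; V(3,-2) = 0.000000; V(3,-1) = 0.000000; V(3,+0) = 0.000000; V(3,+1) = 8.933103; V(3,+2) = 24.724586; V(3,+3) = 48.354694
Backward induction: V(k, j) = exp(-r*dt) * [p_u * V(k+1, j+1) + p_m * V(k+1, j) + p_d * V(k+1, j-1)]
  V(2,-2) = exp(-r*dt) * [p_u*0.000000 + p_m*0.000000 + p_d*0.000000] = 0.000000
  V(2,-1) = exp(-r*dt) * [p_u*0.000000 + p_m*0.000000 + p_d*0.000000] = 0.000000
  V(2,+0) = exp(-r*dt) * [p_u*8.933103 + p_m*0.000000 + p_d*0.000000] = 1.275383
  V(2,+1) = exp(-r*dt) * [p_u*24.724586 + p_m*8.933103 + p_d*0.000000] = 9.432968
  V(2,+2) = exp(-r*dt) * [p_u*48.354694 + p_m*24.724586 + p_d*8.933103] = 24.917850
  V(1,-1) = exp(-r*dt) * [p_u*1.275383 + p_m*0.000000 + p_d*0.000000] = 0.182087
  V(1,+0) = exp(-r*dt) * [p_u*9.432968 + p_m*1.275383 + p_d*0.000000] = 2.189527
  V(1,+1) = exp(-r*dt) * [p_u*24.917850 + p_m*9.432968 + p_d*1.275383] = 10.030175
  V(0,+0) = exp(-r*dt) * [p_u*10.030175 + p_m*2.189527 + p_d*0.182087] = 2.913025

Answer: Price = V(0,0) = 2.9130


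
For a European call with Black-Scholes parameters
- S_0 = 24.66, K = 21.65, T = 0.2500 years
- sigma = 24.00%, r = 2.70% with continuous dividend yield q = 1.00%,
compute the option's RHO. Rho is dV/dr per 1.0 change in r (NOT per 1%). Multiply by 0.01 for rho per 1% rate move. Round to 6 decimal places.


d1 = 1.1802253607; d2 = 1.0602253607
phi(d1) = 0.1988102386; exp(-qT) = 0.9975031224; exp(-rT) = 0.9932727301
N(d2) = 0.8554789569
Rho = K*T*exp(-rT)*N(d2) = 21.6500 * 0.2500 * 0.9932727301 * 0.8554789569 = 4.599131

Answer: Rho = 4.599131


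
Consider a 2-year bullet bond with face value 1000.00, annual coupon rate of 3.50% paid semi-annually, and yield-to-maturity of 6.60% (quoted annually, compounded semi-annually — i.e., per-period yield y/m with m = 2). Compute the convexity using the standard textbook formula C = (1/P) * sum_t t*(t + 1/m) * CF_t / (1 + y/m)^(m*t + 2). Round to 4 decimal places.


Coupon per period c = face * coupon_rate / m = 17.500000
Periods per year m = 2; per-period yield y/m = 0.033000
Number of cashflows N = 4
Cashflows (t years, CF_t, discount factor 1/(1+y/m)^(m*t), PV):
  t = 0.5000: CF_t = 17.500000, DF = 0.968054, PV = 16.940949
  t = 1.0000: CF_t = 17.500000, DF = 0.937129, PV = 16.399757
  t = 1.5000: CF_t = 17.500000, DF = 0.907192, PV = 15.875854
  t = 2.0000: CF_t = 1017.500000, DF = 0.878211, PV = 893.579366
Price P = sum_t PV_t = 942.795925
Convexity numerator sum_t t*(t + 1/m) * CF_t / (1+y/m)^(m*t + 2):
  t = 0.5000: term = 7.937927
  t = 1.0000: term = 23.053030
  t = 1.5000: term = 44.633166
  t = 2.0000: term = 4186.995490
Convexity = (1/P) * sum = 4262.619613 / 942.795925 = 4.521254

Answer: Convexity = 4.5213


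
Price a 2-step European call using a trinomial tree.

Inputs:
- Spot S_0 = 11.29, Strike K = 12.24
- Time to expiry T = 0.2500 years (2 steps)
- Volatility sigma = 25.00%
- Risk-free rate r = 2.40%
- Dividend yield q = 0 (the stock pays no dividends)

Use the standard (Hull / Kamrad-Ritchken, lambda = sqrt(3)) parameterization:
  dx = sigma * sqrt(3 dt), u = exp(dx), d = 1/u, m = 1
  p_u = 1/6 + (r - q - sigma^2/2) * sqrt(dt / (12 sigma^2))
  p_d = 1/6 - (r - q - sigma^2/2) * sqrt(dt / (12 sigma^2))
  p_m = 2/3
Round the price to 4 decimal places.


dt = T/N = 0.125000; dx = sigma*sqrt(3*dt) = 0.153093
u = exp(dx) = 1.165433; d = 1/u = 0.858050
p_u = 0.163707, p_m = 0.666667, p_d = 0.169626
Discount per step: exp(-r*dt) = 0.997004
Stock lattice S(k, j) with j the centered position index:
  k=0: S(0,+0) = 11.2900
  k=1: S(1,-1) = 9.6874; S(1,+0) = 11.2900; S(1,+1) = 13.1577
  k=2: S(2,-2) = 8.3123; S(2,-1) = 9.6874; S(2,+0) = 11.2900; S(2,+1) = 13.1577; S(2,+2) = 15.3345
Terminal payoffs V(N, j) = max(S_T - K, 0):
  V(2,-2) = 0.000000; V(2,-1) = 0.000000; V(2,+0) = 0.000000; V(2,+1) = 0.917744; V(2,+2) = 3.094476
Backward induction: V(k, j) = exp(-r*dt) * [p_u * V(k+1, j+1) + p_m * V(k+1, j) + p_d * V(k+1, j-1)]
  V(1,-1) = exp(-r*dt) * [p_u*0.000000 + p_m*0.000000 + p_d*0.000000] = 0.000000
  V(1,+0) = exp(-r*dt) * [p_u*0.917744 + p_m*0.000000 + p_d*0.000000] = 0.149791
  V(1,+1) = exp(-r*dt) * [p_u*3.094476 + p_m*0.917744 + p_d*0.000000] = 1.115066
  V(0,+0) = exp(-r*dt) * [p_u*1.115066 + p_m*0.149791 + p_d*0.000000] = 0.281559

Answer: Price = V(0,0) = 0.2816


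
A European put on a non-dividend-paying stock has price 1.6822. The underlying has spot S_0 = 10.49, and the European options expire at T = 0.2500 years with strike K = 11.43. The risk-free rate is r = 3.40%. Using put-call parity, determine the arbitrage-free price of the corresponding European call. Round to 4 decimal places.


Answer: Call price = 0.8389

Derivation:
Put-call parity: C - P = S_0 * exp(-qT) - K * exp(-rT).
S_0 * exp(-qT) = 10.4900 * 1.00000000 = 10.49000000
K * exp(-rT) = 11.4300 * 0.99153602 = 11.33325674
C = P + S*exp(-qT) - K*exp(-rT)
C = 1.6822 + 10.49000000 - 11.33325674 = 0.8389


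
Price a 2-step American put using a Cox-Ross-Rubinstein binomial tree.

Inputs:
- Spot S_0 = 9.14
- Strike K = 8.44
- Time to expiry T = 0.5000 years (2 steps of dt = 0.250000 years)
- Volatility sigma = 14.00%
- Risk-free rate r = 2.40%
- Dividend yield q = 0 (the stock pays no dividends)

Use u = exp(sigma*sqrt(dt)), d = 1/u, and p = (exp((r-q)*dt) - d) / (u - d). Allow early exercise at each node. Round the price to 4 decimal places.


dt = T/N = 0.250000
u = exp(sigma*sqrt(dt)) = 1.072508; d = 1/u = 0.932394
p = (exp((r-q)*dt) - d) / (u - d) = 0.525458
Discount per step: exp(-r*dt) = 0.994018
Stock lattice S(k, i) with i counting down-moves:
  k=0: S(0,0) = 9.1400
  k=1: S(1,0) = 9.8027; S(1,1) = 8.5221
  k=2: S(2,0) = 10.5135; S(2,1) = 9.1400; S(2,2) = 7.9459
Terminal payoffs V(N, i) = max(K - S_T, 0):
  V(2,0) = 0.000000; V(2,1) = 0.000000; V(2,2) = 0.494066
Backward induction: V(k, i) = exp(-r*dt) * [p * V(k+1, i) + (1-p) * V(k+1, i+1)]; then take max(V_cont, immediate exercise) for American.
  V(1,0) = exp(-r*dt) * [p*0.000000 + (1-p)*0.000000] = 0.000000; exercise = 0.000000; V(1,0) = max -> 0.000000
  V(1,1) = exp(-r*dt) * [p*0.000000 + (1-p)*0.494066] = 0.233052; exercise = 0.000000; V(1,1) = max -> 0.233052
  V(0,0) = exp(-r*dt) * [p*0.000000 + (1-p)*0.233052] = 0.109932; exercise = 0.000000; V(0,0) = max -> 0.109932

Answer: Price = V(0,0) = 0.1099


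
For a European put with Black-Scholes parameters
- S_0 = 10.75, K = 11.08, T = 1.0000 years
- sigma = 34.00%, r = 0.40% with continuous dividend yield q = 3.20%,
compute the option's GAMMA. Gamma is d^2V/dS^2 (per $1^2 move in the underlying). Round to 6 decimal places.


d1 = -0.0012821375; d2 = -0.3412821375
phi(d1) = 0.3989419525; exp(-qT) = 0.9685065821; exp(-rT) = 0.9960079893
Gamma = exp(-qT) * phi(d1) / (S * sigma * sqrt(T)) = 0.9685065821 * 0.3989419525 / (10.7500 * 0.3400 * 1.0000000000) = 0.105712

Answer: Gamma = 0.105712


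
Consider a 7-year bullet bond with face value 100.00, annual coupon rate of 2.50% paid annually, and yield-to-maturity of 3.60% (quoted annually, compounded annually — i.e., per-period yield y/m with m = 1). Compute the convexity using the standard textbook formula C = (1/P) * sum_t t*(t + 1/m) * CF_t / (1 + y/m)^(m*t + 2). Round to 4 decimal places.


Coupon per period c = face * coupon_rate / m = 2.500000
Periods per year m = 1; per-period yield y/m = 0.036000
Number of cashflows N = 7
Cashflows (t years, CF_t, discount factor 1/(1+y/m)^(m*t), PV):
  t = 1.0000: CF_t = 2.500000, DF = 0.965251, PV = 2.413127
  t = 2.0000: CF_t = 2.500000, DF = 0.931709, PV = 2.329274
  t = 3.0000: CF_t = 2.500000, DF = 0.899333, PV = 2.248334
  t = 4.0000: CF_t = 2.500000, DF = 0.868082, PV = 2.170206
  t = 5.0000: CF_t = 2.500000, DF = 0.837917, PV = 2.094794
  t = 6.0000: CF_t = 2.500000, DF = 0.808801, PV = 2.022002
  t = 7.0000: CF_t = 102.500000, DF = 0.780696, PV = 80.021295
Price P = sum_t PV_t = 93.299031
Convexity numerator sum_t t*(t + 1/m) * CF_t / (1+y/m)^(m*t + 2):
  t = 1.0000: term = 4.496667
  t = 2.0000: term = 13.021237
  t = 3.0000: term = 25.137523
  t = 4.0000: term = 40.440030
  t = 5.0000: term = 58.552167
  t = 6.0000: term = 79.124550
  t = 7.0000: term = 4175.169331
Convexity = (1/P) * sum = 4395.941506 / 93.299031 = 47.116690

Answer: Convexity = 47.1167


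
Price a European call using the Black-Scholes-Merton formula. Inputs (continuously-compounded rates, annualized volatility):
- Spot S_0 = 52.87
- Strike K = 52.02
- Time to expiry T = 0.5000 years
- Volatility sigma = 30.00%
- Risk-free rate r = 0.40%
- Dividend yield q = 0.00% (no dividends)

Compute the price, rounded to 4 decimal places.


Answer: Price = 4.9188

Derivation:
d1 = (ln(S/K) + (r - q + 0.5*sigma^2) * T) / (sigma * sqrt(T)) = 0.19189846
d2 = d1 - sigma * sqrt(T) = -0.02023358
exp(-rT) = 0.99800200; exp(-qT) = 1.00000000
C = S_0 * exp(-qT) * N(d1) - K * exp(-rT) * N(d2)
N(d1) = 0.57608913; N(d2) = 0.49192852
C = 52.8700 * 1.00000000 * 0.57608913 - 52.0200 * 0.99800200 * 0.49192852 = 4.9188


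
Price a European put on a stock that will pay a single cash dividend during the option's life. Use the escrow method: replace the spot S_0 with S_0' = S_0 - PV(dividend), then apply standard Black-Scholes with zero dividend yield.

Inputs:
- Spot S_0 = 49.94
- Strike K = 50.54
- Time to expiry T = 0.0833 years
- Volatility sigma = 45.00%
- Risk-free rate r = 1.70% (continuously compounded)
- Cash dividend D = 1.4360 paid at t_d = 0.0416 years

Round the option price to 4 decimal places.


PV(D) = D * exp(-r * t_d) = 1.4360 * 0.99929305 = 1.43498482
S_0' = S_0 - PV(D) = 49.9400 - 1.43498482 = 48.50501518
d1 = (ln(S_0'/K) + (r + sigma^2/2)*T) / (sigma*sqrt(T)) = -0.24059287
d2 = d1 - sigma*sqrt(T) = -0.37047069
exp(-rT) = 0.99858490
N(-d1) = 0.59506466; N(-d2) = 0.64448410
P = K * exp(-rT) * N(-d2) - S_0' * N(-d1) = 50.5400 * 0.99858490 * 0.64448410 - 48.50501518 * 0.59506466 = 3.6625

Answer: Price = 3.6625


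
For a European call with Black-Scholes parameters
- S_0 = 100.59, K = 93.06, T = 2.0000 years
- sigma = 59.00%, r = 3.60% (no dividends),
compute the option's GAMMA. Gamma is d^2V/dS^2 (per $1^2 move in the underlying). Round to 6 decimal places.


Answer: Gamma = 0.003978

Derivation:
d1 = 0.5967362847; d2 = -0.2376497171
phi(d1) = 0.3338759941; exp(-qT) = 1.0000000000; exp(-rT) = 0.9305308958
Gamma = exp(-qT) * phi(d1) / (S * sigma * sqrt(T)) = 1.0000000000 * 0.3338759941 / (100.5900 * 0.5900 * 1.4142135624) = 0.003978


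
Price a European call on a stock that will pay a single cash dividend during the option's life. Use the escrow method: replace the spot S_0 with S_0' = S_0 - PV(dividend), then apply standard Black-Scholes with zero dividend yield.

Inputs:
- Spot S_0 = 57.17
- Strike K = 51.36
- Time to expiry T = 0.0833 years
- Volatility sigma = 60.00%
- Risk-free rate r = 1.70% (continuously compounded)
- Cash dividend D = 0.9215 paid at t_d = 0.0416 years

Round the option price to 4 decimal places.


Answer: Price = 6.7045

Derivation:
PV(D) = D * exp(-r * t_d) = 0.9215 * 0.99929305 = 0.92084855
S_0' = S_0 - PV(D) = 57.1700 - 0.92084855 = 56.24915145
d1 = (ln(S_0'/K) + (r + sigma^2/2)*T) / (sigma*sqrt(T)) = 0.61985983
d2 = d1 - sigma*sqrt(T) = 0.44668939
exp(-rT) = 0.99858490
N(d1) = 0.73232496; N(d2) = 0.67245033
C = S_0' * N(d1) - K * exp(-rT) * N(d2) = 56.24915145 * 0.73232496 - 51.3600 * 0.99858490 * 0.67245033 = 6.7045


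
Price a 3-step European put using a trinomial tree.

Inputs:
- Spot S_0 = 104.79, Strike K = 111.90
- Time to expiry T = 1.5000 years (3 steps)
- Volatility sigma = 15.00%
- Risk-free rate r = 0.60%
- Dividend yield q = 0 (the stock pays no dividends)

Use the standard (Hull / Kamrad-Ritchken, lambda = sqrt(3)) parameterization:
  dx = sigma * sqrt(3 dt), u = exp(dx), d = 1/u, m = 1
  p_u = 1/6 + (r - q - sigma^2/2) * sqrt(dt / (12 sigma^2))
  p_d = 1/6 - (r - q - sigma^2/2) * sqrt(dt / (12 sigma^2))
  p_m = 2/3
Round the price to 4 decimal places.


dt = T/N = 0.500000; dx = sigma*sqrt(3*dt) = 0.183712
u = exp(dx) = 1.201669; d = 1/u = 0.832176
p_u = 0.159522, p_m = 0.666667, p_d = 0.173811
Discount per step: exp(-r*dt) = 0.997004
Stock lattice S(k, j) with j the centered position index:
  k=0: S(0,+0) = 104.7900
  k=1: S(1,-1) = 87.2037; S(1,+0) = 104.7900; S(1,+1) = 125.9229
  k=2: S(2,-2) = 72.5688; S(2,-1) = 87.2037; S(2,+0) = 104.7900; S(2,+1) = 125.9229; S(2,+2) = 151.3177
  k=3: S(3,-3) = 60.3900; S(3,-2) = 72.5688; S(3,-1) = 87.2037; S(3,+0) = 104.7900; S(3,+1) = 125.9229; S(3,+2) = 151.3177; S(3,+3) = 181.8339
Terminal payoffs V(N, j) = max(K - S_T, 0):
  V(3,-3) = 51.510023; V(3,-2) = 39.331214; V(3,-1) = 24.696313; V(3,+0) = 7.110000; V(3,+1) = 0.000000; V(3,+2) = 0.000000; V(3,+3) = 0.000000
Backward induction: V(k, j) = exp(-r*dt) * [p_u * V(k+1, j+1) + p_m * V(k+1, j) + p_d * V(k+1, j-1)]
  V(2,-2) = exp(-r*dt) * [p_u*24.696313 + p_m*39.331214 + p_d*51.510023] = 38.996267
  V(2,-1) = exp(-r*dt) * [p_u*7.110000 + p_m*24.696313 + p_d*39.331214] = 24.361416
  V(2,+0) = exp(-r*dt) * [p_u*0.000000 + p_m*7.110000 + p_d*24.696313] = 9.005434
  V(2,+1) = exp(-r*dt) * [p_u*0.000000 + p_m*0.000000 + p_d*7.110000] = 1.232094
  V(2,+2) = exp(-r*dt) * [p_u*0.000000 + p_m*0.000000 + p_d*0.000000] = 0.000000
  V(1,-1) = exp(-r*dt) * [p_u*9.005434 + p_m*24.361416 + p_d*38.996267] = 24.382236
  V(1,+0) = exp(-r*dt) * [p_u*1.232094 + p_m*9.005434 + p_d*24.361416] = 10.403195
  V(1,+1) = exp(-r*dt) * [p_u*0.000000 + p_m*1.232094 + p_d*9.005434] = 2.379491
  V(0,+0) = exp(-r*dt) * [p_u*2.379491 + p_m*10.403195 + p_d*24.382236] = 11.518340

Answer: Price = V(0,0) = 11.5183


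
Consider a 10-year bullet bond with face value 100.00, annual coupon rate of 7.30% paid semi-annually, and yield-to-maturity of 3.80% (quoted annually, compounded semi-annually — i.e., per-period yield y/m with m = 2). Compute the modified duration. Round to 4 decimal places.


Coupon per period c = face * coupon_rate / m = 3.650000
Periods per year m = 2; per-period yield y/m = 0.019000
Number of cashflows N = 20
Cashflows (t years, CF_t, discount factor 1/(1+y/m)^(m*t), PV):
  t = 0.5000: CF_t = 3.650000, DF = 0.981354, PV = 3.581943
  t = 1.0000: CF_t = 3.650000, DF = 0.963056, PV = 3.515155
  t = 1.5000: CF_t = 3.650000, DF = 0.945099, PV = 3.449612
  t = 2.0000: CF_t = 3.650000, DF = 0.927477, PV = 3.385292
  t = 2.5000: CF_t = 3.650000, DF = 0.910184, PV = 3.322171
  t = 3.0000: CF_t = 3.650000, DF = 0.893213, PV = 3.260226
  t = 3.5000: CF_t = 3.650000, DF = 0.876558, PV = 3.199437
  t = 4.0000: CF_t = 3.650000, DF = 0.860214, PV = 3.139781
  t = 4.5000: CF_t = 3.650000, DF = 0.844175, PV = 3.081238
  t = 5.0000: CF_t = 3.650000, DF = 0.828434, PV = 3.023786
  t = 5.5000: CF_t = 3.650000, DF = 0.812988, PV = 2.967405
  t = 6.0000: CF_t = 3.650000, DF = 0.797829, PV = 2.912076
  t = 6.5000: CF_t = 3.650000, DF = 0.782953, PV = 2.857778
  t = 7.0000: CF_t = 3.650000, DF = 0.768354, PV = 2.804493
  t = 7.5000: CF_t = 3.650000, DF = 0.754028, PV = 2.752201
  t = 8.0000: CF_t = 3.650000, DF = 0.739968, PV = 2.700884
  t = 8.5000: CF_t = 3.650000, DF = 0.726171, PV = 2.650524
  t = 9.0000: CF_t = 3.650000, DF = 0.712631, PV = 2.601103
  t = 9.5000: CF_t = 3.650000, DF = 0.699343, PV = 2.552604
  t = 10.0000: CF_t = 103.650000, DF = 0.686304, PV = 71.135375
Price P = sum_t PV_t = 128.893083
First compute Macaulay numerator sum_t t * PV_t:
  t * PV_t at t = 0.5000: 1.790972
  t * PV_t at t = 1.0000: 3.515155
  t * PV_t at t = 1.5000: 5.174419
  t * PV_t at t = 2.0000: 6.770584
  t * PV_t at t = 2.5000: 8.305427
  t * PV_t at t = 3.0000: 9.780679
  t * PV_t at t = 3.5000: 11.198030
  t * PV_t at t = 4.0000: 12.559125
  t * PV_t at t = 4.5000: 13.865570
  t * PV_t at t = 5.0000: 15.118929
  t * PV_t at t = 5.5000: 16.320728
  t * PV_t at t = 6.0000: 17.472454
  t * PV_t at t = 6.5000: 18.575556
  t * PV_t at t = 7.0000: 19.631448
  t * PV_t at t = 7.5000: 20.641505
  t * PV_t at t = 8.0000: 21.607071
  t * PV_t at t = 8.5000: 22.529454
  t * PV_t at t = 9.0000: 23.409927
  t * PV_t at t = 9.5000: 24.249734
  t * PV_t at t = 10.0000: 711.353752
Macaulay duration D = 983.870518 / 128.893083 = 7.633230
Modified duration = D / (1 + y/m) = 7.633230 / (1 + 0.019000) = 7.490903

Answer: Modified duration = 7.4909


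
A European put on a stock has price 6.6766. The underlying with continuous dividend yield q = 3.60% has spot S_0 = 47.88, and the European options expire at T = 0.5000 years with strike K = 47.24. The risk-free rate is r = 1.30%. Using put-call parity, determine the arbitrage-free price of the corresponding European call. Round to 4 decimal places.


Answer: Call price = 6.7685

Derivation:
Put-call parity: C - P = S_0 * exp(-qT) - K * exp(-rT).
S_0 * exp(-qT) = 47.8800 * 0.98216103 = 47.02587023
K * exp(-rT) = 47.2400 * 0.99352108 = 46.93393579
C = P + S*exp(-qT) - K*exp(-rT)
C = 6.6766 + 47.02587023 - 46.93393579 = 6.7685


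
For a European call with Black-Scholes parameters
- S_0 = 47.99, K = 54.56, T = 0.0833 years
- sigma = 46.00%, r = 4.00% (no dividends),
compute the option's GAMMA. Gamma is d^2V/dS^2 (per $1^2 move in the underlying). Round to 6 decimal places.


Answer: Gamma = 0.042701

Derivation:
d1 = -0.8749602051; d2 = -1.0077242062
phi(d1) = 0.2720644714; exp(-qT) = 1.0000000000; exp(-rT) = 0.9966735450
Gamma = exp(-qT) * phi(d1) / (S * sigma * sqrt(T)) = 1.0000000000 * 0.2720644714 / (47.9900 * 0.4600 * 0.2886173938) = 0.042701


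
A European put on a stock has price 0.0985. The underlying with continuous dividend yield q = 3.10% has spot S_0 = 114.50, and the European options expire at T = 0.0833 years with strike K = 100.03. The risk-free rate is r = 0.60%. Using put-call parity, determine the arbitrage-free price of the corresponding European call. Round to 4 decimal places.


Answer: Call price = 14.3232

Derivation:
Put-call parity: C - P = S_0 * exp(-qT) - K * exp(-rT).
S_0 * exp(-qT) = 114.5000 * 0.99742103 = 114.20470808
K * exp(-rT) = 100.0300 * 0.99950032 = 99.98001750
C = P + S*exp(-qT) - K*exp(-rT)
C = 0.0985 + 114.20470808 - 99.98001750 = 14.3232


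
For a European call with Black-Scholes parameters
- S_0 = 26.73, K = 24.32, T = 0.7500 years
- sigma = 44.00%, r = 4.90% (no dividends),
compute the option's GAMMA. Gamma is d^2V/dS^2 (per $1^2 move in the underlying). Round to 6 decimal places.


Answer: Gamma = 0.033946

Derivation:
d1 = 0.5349346361; d2 = 0.1538834584
phi(d1) = 0.3457580363; exp(-qT) = 1.0000000000; exp(-rT) = 0.9639170845
Gamma = exp(-qT) * phi(d1) / (S * sigma * sqrt(T)) = 1.0000000000 * 0.3457580363 / (26.7300 * 0.4400 * 0.8660254038) = 0.033946


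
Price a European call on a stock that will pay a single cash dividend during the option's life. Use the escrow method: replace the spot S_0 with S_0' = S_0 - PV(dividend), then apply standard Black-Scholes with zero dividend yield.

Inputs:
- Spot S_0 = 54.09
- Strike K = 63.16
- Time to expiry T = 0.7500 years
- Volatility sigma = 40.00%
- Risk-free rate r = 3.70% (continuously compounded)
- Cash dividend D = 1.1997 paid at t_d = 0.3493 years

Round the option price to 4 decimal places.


PV(D) = D * exp(-r * t_d) = 1.1997 * 0.98715906 = 1.18429472
S_0' = S_0 - PV(D) = 54.0900 - 1.18429472 = 52.90570528
d1 = (ln(S_0'/K) + (r + sigma^2/2)*T) / (sigma*sqrt(T)) = -0.25810446
d2 = d1 - sigma*sqrt(T) = -0.60451462
exp(-rT) = 0.97263149
N(d1) = 0.39816315; N(d2) = 0.27275078
C = S_0' * N(d1) - K * exp(-rT) * N(d2) = 52.90570528 * 0.39816315 - 63.1600 * 0.97263149 * 0.27275078 = 4.3096

Answer: Price = 4.3096


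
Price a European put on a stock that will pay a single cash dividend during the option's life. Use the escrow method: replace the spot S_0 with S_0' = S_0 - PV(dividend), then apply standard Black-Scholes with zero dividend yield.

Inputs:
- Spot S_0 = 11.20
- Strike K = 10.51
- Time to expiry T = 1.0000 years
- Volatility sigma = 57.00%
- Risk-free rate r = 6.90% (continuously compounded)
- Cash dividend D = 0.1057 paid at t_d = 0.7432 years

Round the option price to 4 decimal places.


PV(D) = D * exp(-r * t_d) = 0.1057 * 0.95001187 = 0.10041625
S_0' = S_0 - PV(D) = 11.2000 - 0.10041625 = 11.09958375
d1 = (ln(S_0'/K) + (r + sigma^2/2)*T) / (sigma*sqrt(T)) = 0.50180776
d2 = d1 - sigma*sqrt(T) = -0.06819224
exp(-rT) = 0.93332668
N(-d1) = 0.30790138; N(-d2) = 0.52718370
P = K * exp(-rT) * N(-d2) - S_0' * N(-d1) = 10.5100 * 0.93332668 * 0.52718370 - 11.09958375 * 0.30790138 = 1.7537

Answer: Price = 1.7537


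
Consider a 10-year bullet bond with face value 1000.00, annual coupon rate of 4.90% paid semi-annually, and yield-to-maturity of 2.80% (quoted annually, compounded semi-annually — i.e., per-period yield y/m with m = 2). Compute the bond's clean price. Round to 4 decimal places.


Answer: Price = 1182.0604

Derivation:
Coupon per period c = face * coupon_rate / m = 24.500000
Periods per year m = 2; per-period yield y/m = 0.014000
Number of cashflows N = 20
Cashflows (t years, CF_t, discount factor 1/(1+y/m)^(m*t), PV):
  t = 0.5000: CF_t = 24.500000, DF = 0.986193, PV = 24.161736
  t = 1.0000: CF_t = 24.500000, DF = 0.972577, PV = 23.828142
  t = 1.5000: CF_t = 24.500000, DF = 0.959149, PV = 23.499154
  t = 2.0000: CF_t = 24.500000, DF = 0.945906, PV = 23.174708
  t = 2.5000: CF_t = 24.500000, DF = 0.932847, PV = 22.854741
  t = 3.0000: CF_t = 24.500000, DF = 0.919967, PV = 22.539193
  t = 3.5000: CF_t = 24.500000, DF = 0.907265, PV = 22.228001
  t = 4.0000: CF_t = 24.500000, DF = 0.894739, PV = 21.921105
  t = 4.5000: CF_t = 24.500000, DF = 0.882386, PV = 21.618447
  t = 5.0000: CF_t = 24.500000, DF = 0.870203, PV = 21.319967
  t = 5.5000: CF_t = 24.500000, DF = 0.858188, PV = 21.025609
  t = 6.0000: CF_t = 24.500000, DF = 0.846339, PV = 20.735314
  t = 6.5000: CF_t = 24.500000, DF = 0.834654, PV = 20.449028
  t = 7.0000: CF_t = 24.500000, DF = 0.823130, PV = 20.166694
  t = 7.5000: CF_t = 24.500000, DF = 0.811766, PV = 19.888259
  t = 8.0000: CF_t = 24.500000, DF = 0.800558, PV = 19.613667
  t = 8.5000: CF_t = 24.500000, DF = 0.789505, PV = 19.342867
  t = 9.0000: CF_t = 24.500000, DF = 0.778604, PV = 19.075806
  t = 9.5000: CF_t = 24.500000, DF = 0.767854, PV = 18.812432
  t = 10.0000: CF_t = 1024.500000, DF = 0.757253, PV = 775.805515
Price P = sum_t PV_t = 1182.060384


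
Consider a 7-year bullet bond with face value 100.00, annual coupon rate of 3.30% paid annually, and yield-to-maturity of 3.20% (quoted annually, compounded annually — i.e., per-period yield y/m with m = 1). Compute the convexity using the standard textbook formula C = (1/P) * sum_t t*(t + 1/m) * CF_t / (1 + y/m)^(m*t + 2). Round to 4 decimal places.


Coupon per period c = face * coupon_rate / m = 3.300000
Periods per year m = 1; per-period yield y/m = 0.032000
Number of cashflows N = 7
Cashflows (t years, CF_t, discount factor 1/(1+y/m)^(m*t), PV):
  t = 1.0000: CF_t = 3.300000, DF = 0.968992, PV = 3.197674
  t = 2.0000: CF_t = 3.300000, DF = 0.938946, PV = 3.098522
  t = 3.0000: CF_t = 3.300000, DF = 0.909831, PV = 3.002444
  t = 4.0000: CF_t = 3.300000, DF = 0.881620, PV = 2.909345
  t = 5.0000: CF_t = 3.300000, DF = 0.854283, PV = 2.819132
  t = 6.0000: CF_t = 3.300000, DF = 0.827793, PV = 2.731717
  t = 7.0000: CF_t = 103.300000, DF = 0.802125, PV = 82.859525
Price P = sum_t PV_t = 100.618359
Convexity numerator sum_t t*(t + 1/m) * CF_t / (1+y/m)^(m*t + 2):
  t = 1.0000: term = 6.004887
  t = 2.0000: term = 17.456067
  t = 3.0000: term = 33.829587
  t = 4.0000: term = 54.634346
  t = 5.0000: term = 79.410387
  t = 6.0000: term = 107.727269
  t = 7.0000: term = 4356.834599
Convexity = (1/P) * sum = 4655.897144 / 100.618359 = 46.272839

Answer: Convexity = 46.2728


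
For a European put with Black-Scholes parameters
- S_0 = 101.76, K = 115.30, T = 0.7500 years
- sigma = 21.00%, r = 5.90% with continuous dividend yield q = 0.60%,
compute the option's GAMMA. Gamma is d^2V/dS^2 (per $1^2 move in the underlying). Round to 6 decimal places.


Answer: Gamma = 0.019985

Derivation:
d1 = -0.3773826813; d2 = -0.5592480161
phi(d1) = 0.3715219331; exp(-qT) = 0.9955101098; exp(-rT) = 0.9567147489
Gamma = exp(-qT) * phi(d1) / (S * sigma * sqrt(T)) = 0.9955101098 * 0.3715219331 / (101.7600 * 0.2100 * 0.8660254038) = 0.019985


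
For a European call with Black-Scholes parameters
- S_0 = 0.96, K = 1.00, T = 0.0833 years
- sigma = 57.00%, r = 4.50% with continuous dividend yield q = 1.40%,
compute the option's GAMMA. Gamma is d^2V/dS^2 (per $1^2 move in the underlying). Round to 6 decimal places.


d1 = -0.1501873563; d2 = -0.3146992708
phi(d1) = 0.3944682379; exp(-qT) = 0.9988344797; exp(-rT) = 0.9962585169
Gamma = exp(-qT) * phi(d1) / (S * sigma * sqrt(T)) = 0.9988344797 * 0.3944682379 / (0.9600 * 0.5700 * 0.2886173938) = 2.494807

Answer: Gamma = 2.494807


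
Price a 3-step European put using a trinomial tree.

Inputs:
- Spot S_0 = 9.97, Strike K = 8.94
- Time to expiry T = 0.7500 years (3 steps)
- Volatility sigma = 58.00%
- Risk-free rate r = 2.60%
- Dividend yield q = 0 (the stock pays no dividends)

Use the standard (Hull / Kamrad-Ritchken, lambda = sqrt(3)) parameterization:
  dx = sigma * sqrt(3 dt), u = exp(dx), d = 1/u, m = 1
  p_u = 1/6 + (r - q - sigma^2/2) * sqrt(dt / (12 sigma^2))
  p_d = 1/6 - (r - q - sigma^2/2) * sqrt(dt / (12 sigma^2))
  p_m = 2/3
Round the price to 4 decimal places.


dt = T/N = 0.250000; dx = sigma*sqrt(3*dt) = 0.502295
u = exp(dx) = 1.652509; d = 1/u = 0.605140
p_u = 0.131279, p_m = 0.666667, p_d = 0.202054
Discount per step: exp(-r*dt) = 0.993521
Stock lattice S(k, j) with j the centered position index:
  k=0: S(0,+0) = 9.9700
  k=1: S(1,-1) = 6.0333; S(1,+0) = 9.9700; S(1,+1) = 16.4755
  k=2: S(2,-2) = 3.6510; S(2,-1) = 6.0333; S(2,+0) = 9.9700; S(2,+1) = 16.4755; S(2,+2) = 27.2259
  k=3: S(3,-3) = 2.2093; S(3,-2) = 3.6510; S(3,-1) = 6.0333; S(3,+0) = 9.9700; S(3,+1) = 16.4755; S(3,+2) = 27.2259; S(3,+3) = 44.9911
Terminal payoffs V(N, j) = max(K - S_T, 0):
  V(3,-3) = 6.730654; V(3,-2) = 5.289036; V(3,-1) = 2.906750; V(3,+0) = 0.000000; V(3,+1) = 0.000000; V(3,+2) = 0.000000; V(3,+3) = 0.000000
Backward induction: V(k, j) = exp(-r*dt) * [p_u * V(k+1, j+1) + p_m * V(k+1, j) + p_d * V(k+1, j-1)]
  V(2,-2) = exp(-r*dt) * [p_u*2.906750 + p_m*5.289036 + p_d*6.730654] = 5.233449
  V(2,-1) = exp(-r*dt) * [p_u*0.000000 + p_m*2.906750 + p_d*5.289036] = 2.987027
  V(2,+0) = exp(-r*dt) * [p_u*0.000000 + p_m*0.000000 + p_d*2.906750] = 0.583516
  V(2,+1) = exp(-r*dt) * [p_u*0.000000 + p_m*0.000000 + p_d*0.000000] = 0.000000
  V(2,+2) = exp(-r*dt) * [p_u*0.000000 + p_m*0.000000 + p_d*0.000000] = 0.000000
  V(1,-1) = exp(-r*dt) * [p_u*0.583516 + p_m*2.987027 + p_d*5.233449] = 3.105146
  V(1,+0) = exp(-r*dt) * [p_u*0.000000 + p_m*0.583516 + p_d*2.987027] = 0.986121
  V(1,+1) = exp(-r*dt) * [p_u*0.000000 + p_m*0.000000 + p_d*0.583516] = 0.117138
  V(0,+0) = exp(-r*dt) * [p_u*0.117138 + p_m*0.986121 + p_d*3.105146] = 1.291776

Answer: Price = V(0,0) = 1.2918


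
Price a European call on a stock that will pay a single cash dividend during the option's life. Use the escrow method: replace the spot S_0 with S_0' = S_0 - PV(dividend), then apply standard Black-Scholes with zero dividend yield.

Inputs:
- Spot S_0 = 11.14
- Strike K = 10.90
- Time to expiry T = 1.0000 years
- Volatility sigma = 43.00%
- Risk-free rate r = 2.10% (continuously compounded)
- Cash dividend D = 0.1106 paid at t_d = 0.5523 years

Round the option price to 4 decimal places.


Answer: Price = 2.0313

Derivation:
PV(D) = D * exp(-r * t_d) = 0.1106 * 0.98846870 = 0.10932464
S_0' = S_0 - PV(D) = 11.1400 - 0.10932464 = 11.03067536
d1 = (ln(S_0'/K) + (r + sigma^2/2)*T) / (sigma*sqrt(T)) = 0.29155179
d2 = d1 - sigma*sqrt(T) = -0.13844821
exp(-rT) = 0.97921896
N(d1) = 0.61468533; N(d2) = 0.44494310
C = S_0' * N(d1) - K * exp(-rT) * N(d2) = 11.03067536 * 0.61468533 - 10.9000 * 0.97921896 * 0.44494310 = 2.0313


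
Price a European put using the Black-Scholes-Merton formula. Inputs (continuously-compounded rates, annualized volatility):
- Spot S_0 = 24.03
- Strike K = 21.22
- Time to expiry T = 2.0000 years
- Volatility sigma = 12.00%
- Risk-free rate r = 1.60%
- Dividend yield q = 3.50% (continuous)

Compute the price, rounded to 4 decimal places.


d1 = (ln(S/K) + (r - q + 0.5*sigma^2) * T) / (sigma * sqrt(T)) = 0.59372761
d2 = d1 - sigma * sqrt(T) = 0.42402198
exp(-rT) = 0.96850658; exp(-qT) = 0.93239382
P = K * exp(-rT) * N(-d2) - S_0 * exp(-qT) * N(-d1)
N(-d1) = 0.27634716; N(-d2) = 0.33577489
P = 21.2200 * 0.96850658 * 0.33577489 - 24.0300 * 0.93239382 * 0.27634716 = 0.7091

Answer: Price = 0.7091


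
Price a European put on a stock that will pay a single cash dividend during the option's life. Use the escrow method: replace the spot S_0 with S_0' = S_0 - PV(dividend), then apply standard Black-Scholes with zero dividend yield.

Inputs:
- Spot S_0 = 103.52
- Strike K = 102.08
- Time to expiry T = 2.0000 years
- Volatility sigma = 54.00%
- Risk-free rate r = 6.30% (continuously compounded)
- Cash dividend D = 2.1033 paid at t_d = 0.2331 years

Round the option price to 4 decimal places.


Answer: Price = 23.0755

Derivation:
PV(D) = D * exp(-r * t_d) = 2.1033 * 0.98542200 = 2.07263810
S_0' = S_0 - PV(D) = 103.5200 - 2.07263810 = 101.44736190
d1 = (ln(S_0'/K) + (r + sigma^2/2)*T) / (sigma*sqrt(T)) = 0.53868867
d2 = d1 - sigma*sqrt(T) = -0.22498666
exp(-rT) = 0.88161485
N(-d1) = 0.29505085; N(-d2) = 0.58900517
P = K * exp(-rT) * N(-d2) - S_0' * N(-d1) = 102.0800 * 0.88161485 * 0.58900517 - 101.44736190 * 0.29505085 = 23.0755
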